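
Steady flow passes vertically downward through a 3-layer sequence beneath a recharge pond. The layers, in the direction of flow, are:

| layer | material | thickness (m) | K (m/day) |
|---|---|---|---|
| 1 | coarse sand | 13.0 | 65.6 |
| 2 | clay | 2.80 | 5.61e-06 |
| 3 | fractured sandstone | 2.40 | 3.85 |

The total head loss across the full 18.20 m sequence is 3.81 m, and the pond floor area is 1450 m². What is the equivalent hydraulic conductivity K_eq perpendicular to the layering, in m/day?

Flow is perpendicular to layering, so the layers act in series and the equivalent K is the thickness-weighted harmonic mean.
Total thickness L = 13.0 + 2.80 + 2.40 = 18.20 m.
Σ(b_i/K_i) = 13.0/65.6 + 2.80/5.61e-06 + 2.40/3.85 = 4.991e+05 d.
K_eq = L / Σ(b_i/K_i) = 18.20 / 4.991e+05 = 3.646e-05 m/day.

3.65e-05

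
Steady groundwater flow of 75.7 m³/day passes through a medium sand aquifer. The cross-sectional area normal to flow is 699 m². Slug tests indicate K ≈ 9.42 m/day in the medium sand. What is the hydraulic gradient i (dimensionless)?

From Q = K·A·i, i = Q / (K·A) = 75.7 / (9.420 × 699.0) = 0.01150.

0.0115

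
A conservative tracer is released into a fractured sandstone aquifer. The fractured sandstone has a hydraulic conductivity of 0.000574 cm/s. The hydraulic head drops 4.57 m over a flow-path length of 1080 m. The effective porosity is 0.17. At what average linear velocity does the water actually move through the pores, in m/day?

0.0123

Convert K: 0.000574 cm/s × 864 = 0.4959 m/day.
Hydraulic gradient i = Δh / L = 4.57 / 1080 = 0.004231.
Darcy flux q = K · i = 0.4959 × 0.004231 = 0.002099 m/day.
Seepage velocity v = q / n_e = 0.002099 / 0.17 = 0.01234 m/day.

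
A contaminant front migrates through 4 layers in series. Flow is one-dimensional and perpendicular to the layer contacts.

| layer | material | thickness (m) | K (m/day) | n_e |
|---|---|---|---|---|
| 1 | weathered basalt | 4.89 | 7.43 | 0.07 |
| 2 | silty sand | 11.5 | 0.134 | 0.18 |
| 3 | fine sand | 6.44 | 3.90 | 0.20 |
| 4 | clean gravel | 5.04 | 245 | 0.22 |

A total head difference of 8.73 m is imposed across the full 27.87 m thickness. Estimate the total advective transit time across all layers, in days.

With flow normal to the layers, continuity requires the same specific discharge q through every layer.
Σ(b_i/K_i) = 4.89/7.43 + 11.5/0.134 + 6.44/3.90 + 5.04/245 = 88.15 d.
q = Δh / Σ(b_i/K_i) = 8.73 / 88.15 = 0.09903 m/day.
In each layer the seepage velocity is v_i = q/n_i, so the layer transit time is t_i = b_i·n_i / q:
  layer 1 (weathered basalt): t_1 = 4.89 × 0.07 / 0.09903 = 3.456 d
  layer 2 (silty sand): t_2 = 11.5 × 0.18 / 0.09903 = 20.90 d
  layer 3 (fine sand): t_3 = 6.44 × 0.20 / 0.09903 = 13.01 d
  layer 4 (clean gravel): t_4 = 5.04 × 0.22 / 0.09903 = 11.20 d
Total t = Σ t_i = 48.56 days.

48.6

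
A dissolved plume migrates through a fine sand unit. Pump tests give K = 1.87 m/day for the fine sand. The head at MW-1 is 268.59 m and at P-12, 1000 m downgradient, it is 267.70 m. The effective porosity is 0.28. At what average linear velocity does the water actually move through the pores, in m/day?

Hydraulic gradient i = (268.59 − 267.70) / 1000 = 0.89 / 1000 = 0.0008900.
Darcy flux q = K · i = 1.870 × 0.0008900 = 0.001664 m/day.
Seepage velocity v = q / n_e = 0.001664 / 0.28 = 0.005944 m/day.

0.00594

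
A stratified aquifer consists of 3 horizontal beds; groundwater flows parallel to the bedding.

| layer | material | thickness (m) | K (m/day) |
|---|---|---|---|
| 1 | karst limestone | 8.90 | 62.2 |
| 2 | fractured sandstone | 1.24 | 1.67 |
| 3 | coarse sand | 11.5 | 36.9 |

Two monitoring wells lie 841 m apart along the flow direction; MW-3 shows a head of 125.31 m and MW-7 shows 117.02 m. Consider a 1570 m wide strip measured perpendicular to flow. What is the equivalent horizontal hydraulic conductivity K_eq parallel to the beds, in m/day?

45.3

Flow is parallel to layering, so each bed carries its own Darcy discharge and the transmissivities add.
Σ(K_i·b_i) = 62.2×8.90 + 1.67×1.24 + 36.9×11.5 = 980.0 m²/day.
Total thickness b = 21.64 m, so K_eq = Σ(K_i·b_i)/b = 45.29 m/day.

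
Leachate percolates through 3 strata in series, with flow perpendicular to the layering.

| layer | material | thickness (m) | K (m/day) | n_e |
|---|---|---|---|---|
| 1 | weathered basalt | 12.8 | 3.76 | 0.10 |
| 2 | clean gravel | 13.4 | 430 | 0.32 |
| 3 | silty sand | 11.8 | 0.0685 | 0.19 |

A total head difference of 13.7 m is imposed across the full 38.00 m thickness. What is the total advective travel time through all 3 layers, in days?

100

With flow normal to the layers, continuity requires the same specific discharge q through every layer.
Σ(b_i/K_i) = 12.8/3.76 + 13.4/430 + 11.8/0.0685 = 175.7 d.
q = Δh / Σ(b_i/K_i) = 13.7 / 175.7 = 0.07797 m/day.
In each layer the seepage velocity is v_i = q/n_i, so the layer transit time is t_i = b_i·n_i / q:
  layer 1 (weathered basalt): t_1 = 12.8 × 0.10 / 0.07797 = 16.42 d
  layer 2 (clean gravel): t_2 = 13.4 × 0.32 / 0.07797 = 54.99 d
  layer 3 (silty sand): t_3 = 11.8 × 0.19 / 0.07797 = 28.75 d
Total t = Σ t_i = 100.2 days.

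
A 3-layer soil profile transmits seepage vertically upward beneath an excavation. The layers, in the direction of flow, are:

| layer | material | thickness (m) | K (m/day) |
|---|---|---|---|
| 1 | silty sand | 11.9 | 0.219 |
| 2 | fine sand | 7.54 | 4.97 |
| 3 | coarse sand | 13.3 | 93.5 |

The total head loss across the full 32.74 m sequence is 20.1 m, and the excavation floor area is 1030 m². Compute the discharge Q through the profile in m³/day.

370

Flow is perpendicular to layering, so the layers act in series and the equivalent K is the thickness-weighted harmonic mean.
Total thickness L = 11.9 + 7.54 + 13.3 = 32.74 m.
Σ(b_i/K_i) = 11.9/0.219 + 7.54/4.97 + 13.3/93.5 = 56.00 d.
K_eq = L / Σ(b_i/K_i) = 32.74 / 56.00 = 0.5847 m/day.
Q = K_eq · A · (Δh/L) = 0.5847 × 1030 × (20.1/32.74) = 369.7 m³/day.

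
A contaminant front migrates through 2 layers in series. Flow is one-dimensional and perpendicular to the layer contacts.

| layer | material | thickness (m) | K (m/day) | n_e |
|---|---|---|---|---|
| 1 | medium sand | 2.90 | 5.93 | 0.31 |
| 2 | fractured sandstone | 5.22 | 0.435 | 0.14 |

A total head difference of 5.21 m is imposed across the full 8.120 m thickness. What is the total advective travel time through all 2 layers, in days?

3.91

With flow normal to the layers, continuity requires the same specific discharge q through every layer.
Σ(b_i/K_i) = 2.90/5.93 + 5.22/0.435 = 12.49 d.
q = Δh / Σ(b_i/K_i) = 5.21 / 12.49 = 0.4172 m/day.
In each layer the seepage velocity is v_i = q/n_i, so the layer transit time is t_i = b_i·n_i / q:
  layer 1 (medium sand): t_1 = 2.90 × 0.31 / 0.4172 = 2.155 d
  layer 2 (fractured sandstone): t_2 = 5.22 × 0.14 / 0.4172 = 1.752 d
Total t = Σ t_i = 3.907 days.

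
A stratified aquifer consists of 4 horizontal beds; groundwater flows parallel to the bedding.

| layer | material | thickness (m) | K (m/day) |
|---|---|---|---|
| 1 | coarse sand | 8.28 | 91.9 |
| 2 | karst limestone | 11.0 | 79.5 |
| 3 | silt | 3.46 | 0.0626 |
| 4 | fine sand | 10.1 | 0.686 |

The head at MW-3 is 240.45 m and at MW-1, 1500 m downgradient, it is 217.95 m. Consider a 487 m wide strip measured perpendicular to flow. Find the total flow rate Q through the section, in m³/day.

12000

Flow is parallel to layering, so each bed carries its own Darcy discharge and the transmissivities add.
Σ(K_i·b_i) = 91.9×8.28 + 79.5×11.0 + 0.0626×3.46 + 0.686×10.1 = 1643 m²/day.
Hydraulic gradient i = (240.45 − 217.95) / 1500 = 22.5 / 1500 = 0.01500.
Q = Σ(K_i·b_i) · W · i = 1643 × 487 × 0.01500 = 11999 m³/day.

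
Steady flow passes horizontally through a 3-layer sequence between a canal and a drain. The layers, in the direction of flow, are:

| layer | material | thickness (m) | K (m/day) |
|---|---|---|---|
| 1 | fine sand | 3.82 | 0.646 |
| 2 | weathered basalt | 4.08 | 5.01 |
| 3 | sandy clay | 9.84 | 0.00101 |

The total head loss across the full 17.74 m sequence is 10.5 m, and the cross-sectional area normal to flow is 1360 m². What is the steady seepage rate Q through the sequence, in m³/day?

1.46

Flow is perpendicular to layering, so the layers act in series and the equivalent K is the thickness-weighted harmonic mean.
Total thickness L = 3.82 + 4.08 + 9.84 = 17.74 m.
Σ(b_i/K_i) = 3.82/0.646 + 4.08/5.01 + 9.84/0.00101 = 9749 d.
K_eq = L / Σ(b_i/K_i) = 17.74 / 9749 = 0.001820 m/day.
Q = K_eq · A · (Δh/L) = 0.001820 × 1360 × (10.5/17.74) = 1.465 m³/day.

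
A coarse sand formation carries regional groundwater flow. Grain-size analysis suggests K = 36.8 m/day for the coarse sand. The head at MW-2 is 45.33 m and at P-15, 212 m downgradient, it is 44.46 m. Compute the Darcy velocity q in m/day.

0.151

Hydraulic gradient i = (45.33 − 44.46) / 212 = 0.87 / 212 = 0.004104.
Specific discharge q = K · i = 36.80 × 0.004104 = 0.1510 m/day.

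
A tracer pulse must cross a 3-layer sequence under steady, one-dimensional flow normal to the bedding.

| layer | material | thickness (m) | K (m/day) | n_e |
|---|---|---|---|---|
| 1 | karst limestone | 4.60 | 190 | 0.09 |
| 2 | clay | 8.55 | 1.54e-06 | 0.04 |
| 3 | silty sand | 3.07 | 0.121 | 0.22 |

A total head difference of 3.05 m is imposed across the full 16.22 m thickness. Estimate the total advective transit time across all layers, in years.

With flow normal to the layers, continuity requires the same specific discharge q through every layer.
Σ(b_i/K_i) = 4.60/190 + 8.55/1.54e-06 + 3.07/0.121 = 5.552e+06 d.
q = Δh / Σ(b_i/K_i) = 3.05 / 5.552e+06 = 5.494e-07 m/day.
In each layer the seepage velocity is v_i = q/n_i, so the layer transit time is t_i = b_i·n_i / q:
  layer 1 (karst limestone): t_1 = 4.60 × 0.09 / 5.494e-07 = 7.536e+05 d
  layer 2 (clay): t_2 = 8.55 × 0.04 / 5.494e-07 = 6.225e+05 d
  layer 3 (silty sand): t_3 = 3.07 × 0.22 / 5.494e-07 = 1.229e+06 d
Total t = Σ t_i = 2.606e+06 days = 7134 years.

7130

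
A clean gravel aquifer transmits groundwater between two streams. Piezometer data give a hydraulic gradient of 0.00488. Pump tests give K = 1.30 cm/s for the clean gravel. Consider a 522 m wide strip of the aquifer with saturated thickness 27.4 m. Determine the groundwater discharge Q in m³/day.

Convert K: 1.30 cm/s × 864 = 1123 m/day.
Cross-sectional area A = 522 × 27.4 = 14303 m².
Hydraulic gradient i = 0.00488.
Darcy's law: Q = K · A · i = 1123 × 14303 × 0.004880 = 78397 m³/day.

78400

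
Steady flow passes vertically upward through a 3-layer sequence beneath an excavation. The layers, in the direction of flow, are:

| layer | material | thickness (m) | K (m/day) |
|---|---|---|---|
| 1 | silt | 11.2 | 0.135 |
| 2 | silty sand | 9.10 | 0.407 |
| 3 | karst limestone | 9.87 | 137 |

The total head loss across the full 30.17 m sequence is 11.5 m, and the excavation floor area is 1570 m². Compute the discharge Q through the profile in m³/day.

171

Flow is perpendicular to layering, so the layers act in series and the equivalent K is the thickness-weighted harmonic mean.
Total thickness L = 11.2 + 9.10 + 9.87 = 30.17 m.
Σ(b_i/K_i) = 11.2/0.135 + 9.10/0.407 + 9.87/137 = 105.4 d.
K_eq = L / Σ(b_i/K_i) = 30.17 / 105.4 = 0.2863 m/day.
Q = K_eq · A · (Δh/L) = 0.2863 × 1570 × (11.5/30.17) = 171.3 m³/day.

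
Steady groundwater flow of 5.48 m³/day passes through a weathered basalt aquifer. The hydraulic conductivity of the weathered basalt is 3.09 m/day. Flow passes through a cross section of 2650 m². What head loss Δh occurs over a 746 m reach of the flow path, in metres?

0.499

From Q = K·A·i, i = Q / (K·A) = 5.48 / (3.090 × 2650) = 0.0006692.
Head loss Δh = i · L = 0.0006692 × 746 = 0.4992 m.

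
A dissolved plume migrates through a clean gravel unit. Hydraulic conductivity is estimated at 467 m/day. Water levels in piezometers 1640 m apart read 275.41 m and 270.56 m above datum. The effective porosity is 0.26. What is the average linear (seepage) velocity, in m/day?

5.31

Hydraulic gradient i = (275.41 − 270.56) / 1640 = 4.85 / 1640 = 0.002957.
Darcy flux q = K · i = 467.0 × 0.002957 = 1.381 m/day.
Seepage velocity v = q / n_e = 1.381 / 0.26 = 5.312 m/day.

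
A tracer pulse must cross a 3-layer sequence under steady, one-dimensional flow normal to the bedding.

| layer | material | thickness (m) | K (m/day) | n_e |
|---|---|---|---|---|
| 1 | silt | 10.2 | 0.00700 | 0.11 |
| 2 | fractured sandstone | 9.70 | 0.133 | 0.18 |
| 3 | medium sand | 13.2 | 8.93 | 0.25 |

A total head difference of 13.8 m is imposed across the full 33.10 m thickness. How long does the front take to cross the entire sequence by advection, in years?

1.87

With flow normal to the layers, continuity requires the same specific discharge q through every layer.
Σ(b_i/K_i) = 10.2/0.00700 + 9.70/0.133 + 13.2/8.93 = 1532 d.
q = Δh / Σ(b_i/K_i) = 13.8 / 1532 = 0.009010 m/day.
In each layer the seepage velocity is v_i = q/n_i, so the layer transit time is t_i = b_i·n_i / q:
  layer 1 (silt): t_1 = 10.2 × 0.11 / 0.009010 = 124.5 d
  layer 2 (fractured sandstone): t_2 = 9.70 × 0.18 / 0.009010 = 193.8 d
  layer 3 (medium sand): t_3 = 13.2 × 0.25 / 0.009010 = 366.2 d
Total t = Σ t_i = 684.5 days = 1.874 years.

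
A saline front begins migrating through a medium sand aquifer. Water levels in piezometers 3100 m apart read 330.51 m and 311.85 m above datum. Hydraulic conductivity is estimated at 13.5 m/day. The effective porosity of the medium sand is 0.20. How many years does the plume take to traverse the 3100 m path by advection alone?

20.9

Hydraulic gradient i = (330.51 − 311.85) / 3100 = 18.66 / 3100 = 0.006019.
Darcy flux q = K · i = 13.50 × 0.006019 = 0.08126 m/day.
Seepage velocity v = q / n_e = 0.08126 / 0.20 = 0.4063 m/day.
Travel time t = L / v = 3100 / 0.4063 = 7630 days = 20.89 years.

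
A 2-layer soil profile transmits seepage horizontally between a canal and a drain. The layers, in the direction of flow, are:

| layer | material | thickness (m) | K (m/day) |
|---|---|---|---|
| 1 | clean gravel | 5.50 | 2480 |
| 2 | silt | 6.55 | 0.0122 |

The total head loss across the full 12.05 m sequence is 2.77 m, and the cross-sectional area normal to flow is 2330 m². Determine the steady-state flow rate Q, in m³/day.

Flow is perpendicular to layering, so the layers act in series and the equivalent K is the thickness-weighted harmonic mean.
Total thickness L = 5.50 + 6.55 = 12.05 m.
Σ(b_i/K_i) = 5.50/2480 + 6.55/0.0122 = 536.9 d.
K_eq = L / Σ(b_i/K_i) = 12.05 / 536.9 = 0.02244 m/day.
Q = K_eq · A · (Δh/L) = 0.02244 × 2330 × (2.77/12.05) = 12.02 m³/day.

12.0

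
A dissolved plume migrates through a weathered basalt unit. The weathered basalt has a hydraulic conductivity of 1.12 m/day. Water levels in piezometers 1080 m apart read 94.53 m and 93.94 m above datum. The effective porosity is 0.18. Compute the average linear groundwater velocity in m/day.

Hydraulic gradient i = (94.53 − 93.94) / 1080 = 0.59 / 1080 = 0.0005463.
Darcy flux q = K · i = 1.120 × 0.0005463 = 0.0006119 m/day.
Seepage velocity v = q / n_e = 0.0006119 / 0.18 = 0.003399 m/day.

0.00340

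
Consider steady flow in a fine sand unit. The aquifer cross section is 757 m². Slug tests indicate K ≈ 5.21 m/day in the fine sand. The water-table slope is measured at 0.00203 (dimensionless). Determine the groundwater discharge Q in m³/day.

Hydraulic gradient i = 0.00203.
Darcy's law: Q = K · A · i = 5.210 × 757.0 × 0.002030 = 8.006 m³/day.

8.01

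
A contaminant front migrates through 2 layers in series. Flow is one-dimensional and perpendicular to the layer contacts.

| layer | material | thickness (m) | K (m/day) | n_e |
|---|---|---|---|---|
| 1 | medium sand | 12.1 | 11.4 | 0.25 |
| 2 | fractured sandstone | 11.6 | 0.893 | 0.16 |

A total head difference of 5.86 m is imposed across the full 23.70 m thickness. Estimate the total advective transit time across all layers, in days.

11.7

With flow normal to the layers, continuity requires the same specific discharge q through every layer.
Σ(b_i/K_i) = 12.1/11.4 + 11.6/0.893 = 14.05 d.
q = Δh / Σ(b_i/K_i) = 5.86 / 14.05 = 0.4170 m/day.
In each layer the seepage velocity is v_i = q/n_i, so the layer transit time is t_i = b_i·n_i / q:
  layer 1 (medium sand): t_1 = 12.1 × 0.25 / 0.4170 = 7.253 d
  layer 2 (fractured sandstone): t_2 = 11.6 × 0.16 / 0.4170 = 4.450 d
Total t = Σ t_i = 11.70 days.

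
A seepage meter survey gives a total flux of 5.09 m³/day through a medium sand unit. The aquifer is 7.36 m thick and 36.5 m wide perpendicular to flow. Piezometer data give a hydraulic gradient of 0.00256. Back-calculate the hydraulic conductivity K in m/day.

7.40

Cross-sectional area A = 36.5 × 7.36 = 268.6 m².
Hydraulic gradient i = 0.00256.
From Q = K·A·i, K = Q / (A·i) = 5.09 / (268.6 × 0.002560) = 7.401 m/day.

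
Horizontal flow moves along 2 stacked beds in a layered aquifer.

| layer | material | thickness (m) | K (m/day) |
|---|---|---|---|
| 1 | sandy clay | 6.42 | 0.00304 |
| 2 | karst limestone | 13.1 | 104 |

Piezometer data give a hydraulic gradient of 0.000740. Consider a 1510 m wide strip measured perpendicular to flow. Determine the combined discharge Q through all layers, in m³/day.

Flow is parallel to layering, so each bed carries its own Darcy discharge and the transmissivities add.
Σ(K_i·b_i) = 0.00304×6.42 + 104×13.1 = 1362 m²/day.
Hydraulic gradient i = 0.000740.
Q = Σ(K_i·b_i) · W · i = 1362 × 1510 × 0.0007400 = 1522 m³/day.

1520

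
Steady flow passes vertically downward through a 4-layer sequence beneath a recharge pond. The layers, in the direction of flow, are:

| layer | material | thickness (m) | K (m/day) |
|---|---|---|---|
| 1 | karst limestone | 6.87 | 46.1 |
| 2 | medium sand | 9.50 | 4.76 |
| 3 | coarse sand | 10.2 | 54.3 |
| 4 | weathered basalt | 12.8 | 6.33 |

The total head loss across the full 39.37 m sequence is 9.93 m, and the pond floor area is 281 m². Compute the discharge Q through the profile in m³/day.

Flow is perpendicular to layering, so the layers act in series and the equivalent K is the thickness-weighted harmonic mean.
Total thickness L = 6.87 + 9.50 + 10.2 + 12.8 = 39.37 m.
Σ(b_i/K_i) = 6.87/46.1 + 9.50/4.76 + 10.2/54.3 + 12.8/6.33 = 4.355 d.
K_eq = L / Σ(b_i/K_i) = 39.37 / 4.355 = 9.041 m/day.
Q = K_eq · A · (Δh/L) = 9.041 × 281 × (9.93/39.37) = 640.8 m³/day.

641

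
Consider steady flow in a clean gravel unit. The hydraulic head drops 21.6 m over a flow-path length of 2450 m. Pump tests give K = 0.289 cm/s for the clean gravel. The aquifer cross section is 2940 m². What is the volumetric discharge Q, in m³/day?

6470

Convert K: 0.289 cm/s × 864 = 249.7 m/day.
Hydraulic gradient i = Δh / L = 21.6 / 2450 = 0.008816.
Darcy's law: Q = K · A · i = 249.7 × 2940 × 0.008816 = 6472 m³/day.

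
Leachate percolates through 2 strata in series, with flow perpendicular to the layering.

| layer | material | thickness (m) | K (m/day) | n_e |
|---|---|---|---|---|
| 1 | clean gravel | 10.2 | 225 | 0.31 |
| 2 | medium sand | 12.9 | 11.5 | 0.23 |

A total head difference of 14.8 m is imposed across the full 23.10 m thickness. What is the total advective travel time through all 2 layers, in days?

0.483

With flow normal to the layers, continuity requires the same specific discharge q through every layer.
Σ(b_i/K_i) = 10.2/225 + 12.9/11.5 = 1.167 d.
q = Δh / Σ(b_i/K_i) = 14.8 / 1.167 = 12.68 m/day.
In each layer the seepage velocity is v_i = q/n_i, so the layer transit time is t_i = b_i·n_i / q:
  layer 1 (clean gravel): t_1 = 10.2 × 0.31 / 12.68 = 0.2493 d
  layer 2 (medium sand): t_2 = 12.9 × 0.23 / 12.68 = 0.2340 d
Total t = Σ t_i = 0.4833 days.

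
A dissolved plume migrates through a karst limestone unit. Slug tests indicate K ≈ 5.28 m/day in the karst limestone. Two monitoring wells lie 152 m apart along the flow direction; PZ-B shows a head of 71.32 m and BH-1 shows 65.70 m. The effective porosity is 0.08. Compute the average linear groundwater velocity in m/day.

Hydraulic gradient i = (71.32 − 65.70) / 152 = 5.62 / 152 = 0.03697.
Darcy flux q = K · i = 5.280 × 0.03697 = 0.1952 m/day.
Seepage velocity v = q / n_e = 0.1952 / 0.08 = 2.440 m/day.

2.44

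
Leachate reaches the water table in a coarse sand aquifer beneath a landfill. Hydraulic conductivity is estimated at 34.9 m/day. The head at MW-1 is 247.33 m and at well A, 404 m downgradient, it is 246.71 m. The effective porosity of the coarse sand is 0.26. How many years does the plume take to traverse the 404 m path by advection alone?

5.37

Hydraulic gradient i = (247.33 − 246.71) / 404 = 0.62 / 404 = 0.001535.
Darcy flux q = K · i = 34.90 × 0.001535 = 0.05356 m/day.
Seepage velocity v = q / n_e = 0.05356 / 0.26 = 0.2060 m/day.
Travel time t = L / v = 404 / 0.2060 = 1961 days = 5.369 years.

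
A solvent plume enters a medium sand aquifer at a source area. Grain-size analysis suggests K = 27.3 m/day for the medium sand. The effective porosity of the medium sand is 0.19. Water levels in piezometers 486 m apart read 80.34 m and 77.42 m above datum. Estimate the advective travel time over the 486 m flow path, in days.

563

Hydraulic gradient i = (80.34 − 77.42) / 486 = 2.92 / 486 = 0.006008.
Darcy flux q = K · i = 27.30 × 0.006008 = 0.1640 m/day.
Seepage velocity v = q / n_e = 0.1640 / 0.19 = 0.8633 m/day.
Travel time t = L / v = 486 / 0.8633 = 563.0 days.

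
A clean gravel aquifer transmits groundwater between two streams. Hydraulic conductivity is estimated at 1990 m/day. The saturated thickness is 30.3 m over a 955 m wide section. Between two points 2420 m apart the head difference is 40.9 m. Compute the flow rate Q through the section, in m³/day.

Cross-sectional area A = 955 × 30.3 = 28936 m².
Hydraulic gradient i = Δh / L = 40.9 / 2420 = 0.01690.
Darcy's law: Q = K · A · i = 1990 × 28936 × 0.01690 = 9.732e+05 m³/day.

973000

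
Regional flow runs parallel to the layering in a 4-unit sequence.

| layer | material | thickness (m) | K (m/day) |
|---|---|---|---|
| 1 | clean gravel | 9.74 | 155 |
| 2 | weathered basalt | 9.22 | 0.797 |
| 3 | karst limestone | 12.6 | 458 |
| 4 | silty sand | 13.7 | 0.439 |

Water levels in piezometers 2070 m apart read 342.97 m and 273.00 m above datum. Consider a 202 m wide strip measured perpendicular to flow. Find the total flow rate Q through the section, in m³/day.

Flow is parallel to layering, so each bed carries its own Darcy discharge and the transmissivities add.
Σ(K_i·b_i) = 155×9.74 + 0.797×9.22 + 458×12.6 + 0.439×13.7 = 7294 m²/day.
Hydraulic gradient i = (342.97 − 273.00) / 2070 = 69.97 / 2070 = 0.03380.
Q = Σ(K_i·b_i) · W · i = 7294 × 202 × 0.03380 = 49802 m³/day.

49800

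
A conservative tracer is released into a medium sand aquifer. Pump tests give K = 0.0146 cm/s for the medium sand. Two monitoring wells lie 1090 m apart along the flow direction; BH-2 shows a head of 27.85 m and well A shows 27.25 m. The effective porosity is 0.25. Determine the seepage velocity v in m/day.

Convert K: 0.0146 cm/s × 864 = 12.61 m/day.
Hydraulic gradient i = (27.85 − 27.25) / 1090 = 0.6 / 1090 = 0.0005505.
Darcy flux q = K · i = 12.61 × 0.0005505 = 0.006944 m/day.
Seepage velocity v = q / n_e = 0.006944 / 0.25 = 0.02777 m/day.

0.0278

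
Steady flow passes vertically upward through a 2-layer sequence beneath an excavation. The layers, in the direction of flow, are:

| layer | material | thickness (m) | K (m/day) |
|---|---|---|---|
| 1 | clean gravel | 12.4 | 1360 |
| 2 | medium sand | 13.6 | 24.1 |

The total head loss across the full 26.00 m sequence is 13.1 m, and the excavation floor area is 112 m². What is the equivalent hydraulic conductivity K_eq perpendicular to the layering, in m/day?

Flow is perpendicular to layering, so the layers act in series and the equivalent K is the thickness-weighted harmonic mean.
Total thickness L = 12.4 + 13.6 = 26.00 m.
Σ(b_i/K_i) = 12.4/1360 + 13.6/24.1 = 0.5734 d.
K_eq = L / Σ(b_i/K_i) = 26.00 / 0.5734 = 45.34 m/day.

45.3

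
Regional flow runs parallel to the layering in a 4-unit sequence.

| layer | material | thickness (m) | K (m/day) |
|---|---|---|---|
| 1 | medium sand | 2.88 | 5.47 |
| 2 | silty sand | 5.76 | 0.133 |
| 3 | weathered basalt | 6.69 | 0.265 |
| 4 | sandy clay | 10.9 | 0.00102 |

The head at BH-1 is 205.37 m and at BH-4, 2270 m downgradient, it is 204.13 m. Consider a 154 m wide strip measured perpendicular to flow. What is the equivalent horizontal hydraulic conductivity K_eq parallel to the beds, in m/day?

Flow is parallel to layering, so each bed carries its own Darcy discharge and the transmissivities add.
Σ(K_i·b_i) = 5.47×2.88 + 0.133×5.76 + 0.265×6.69 + 0.00102×10.9 = 18.30 m²/day.
Total thickness b = 26.23 m, so K_eq = Σ(K_i·b_i)/b = 0.6978 m/day.

0.698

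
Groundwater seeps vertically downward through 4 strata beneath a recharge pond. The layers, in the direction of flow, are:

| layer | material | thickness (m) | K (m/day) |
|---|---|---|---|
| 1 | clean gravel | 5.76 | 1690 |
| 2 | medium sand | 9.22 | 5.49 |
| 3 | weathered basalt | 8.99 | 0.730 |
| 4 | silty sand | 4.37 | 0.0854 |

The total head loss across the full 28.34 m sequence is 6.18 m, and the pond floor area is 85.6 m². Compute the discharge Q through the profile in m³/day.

8.12

Flow is perpendicular to layering, so the layers act in series and the equivalent K is the thickness-weighted harmonic mean.
Total thickness L = 5.76 + 9.22 + 8.99 + 4.37 = 28.34 m.
Σ(b_i/K_i) = 5.76/1690 + 9.22/5.49 + 8.99/0.730 + 4.37/0.0854 = 65.17 d.
K_eq = L / Σ(b_i/K_i) = 28.34 / 65.17 = 0.4349 m/day.
Q = K_eq · A · (Δh/L) = 0.4349 × 85.6 × (6.18/28.34) = 8.117 m³/day.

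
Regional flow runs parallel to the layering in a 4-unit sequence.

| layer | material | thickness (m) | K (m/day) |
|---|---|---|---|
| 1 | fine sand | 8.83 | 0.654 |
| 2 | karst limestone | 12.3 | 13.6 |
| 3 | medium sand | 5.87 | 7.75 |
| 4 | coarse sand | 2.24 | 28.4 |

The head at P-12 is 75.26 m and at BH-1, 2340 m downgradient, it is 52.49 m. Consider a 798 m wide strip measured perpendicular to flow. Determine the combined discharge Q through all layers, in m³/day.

Flow is parallel to layering, so each bed carries its own Darcy discharge and the transmissivities add.
Σ(K_i·b_i) = 0.654×8.83 + 13.6×12.3 + 7.75×5.87 + 28.4×2.24 = 282.2 m²/day.
Hydraulic gradient i = (75.26 − 52.49) / 2340 = 22.77 / 2340 = 0.009731.
Q = Σ(K_i·b_i) · W · i = 282.2 × 798 × 0.009731 = 2191 m³/day.

2190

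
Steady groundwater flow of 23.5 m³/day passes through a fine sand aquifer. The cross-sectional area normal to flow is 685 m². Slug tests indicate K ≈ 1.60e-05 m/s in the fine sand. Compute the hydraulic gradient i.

0.0248

Convert K: 1.60e-05 m/s × 86400 = 1.382 m/day.
From Q = K·A·i, i = Q / (K·A) = 23.5 / (1.382 × 685.0) = 0.02482.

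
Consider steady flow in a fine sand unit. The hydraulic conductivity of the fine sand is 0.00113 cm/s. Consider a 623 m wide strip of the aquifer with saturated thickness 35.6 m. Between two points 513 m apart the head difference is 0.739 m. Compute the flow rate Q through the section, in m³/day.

31.2

Convert K: 0.00113 cm/s × 864 = 0.9763 m/day.
Cross-sectional area A = 623 × 35.6 = 22179 m².
Hydraulic gradient i = Δh / L = 0.739 / 513 = 0.001441.
Darcy's law: Q = K · A · i = 0.9763 × 22179 × 0.001441 = 31.19 m³/day.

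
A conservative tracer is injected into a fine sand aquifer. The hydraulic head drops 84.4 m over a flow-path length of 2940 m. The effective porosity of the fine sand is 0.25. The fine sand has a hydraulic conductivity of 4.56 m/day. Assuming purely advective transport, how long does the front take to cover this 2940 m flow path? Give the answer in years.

Hydraulic gradient i = Δh / L = 84.4 / 2940 = 0.02871.
Darcy flux q = K · i = 4.560 × 0.02871 = 0.1309 m/day.
Seepage velocity v = q / n_e = 0.1309 / 0.25 = 0.5236 m/day.
Travel time t = L / v = 2940 / 0.5236 = 5615 days = 15.37 years.

15.4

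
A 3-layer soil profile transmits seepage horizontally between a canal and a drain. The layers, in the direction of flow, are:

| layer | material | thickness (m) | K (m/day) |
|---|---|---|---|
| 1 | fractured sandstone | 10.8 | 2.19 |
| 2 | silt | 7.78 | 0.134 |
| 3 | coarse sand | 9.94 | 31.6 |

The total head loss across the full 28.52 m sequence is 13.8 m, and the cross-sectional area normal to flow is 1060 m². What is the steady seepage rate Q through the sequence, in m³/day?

231

Flow is perpendicular to layering, so the layers act in series and the equivalent K is the thickness-weighted harmonic mean.
Total thickness L = 10.8 + 7.78 + 9.94 = 28.52 m.
Σ(b_i/K_i) = 10.8/2.19 + 7.78/0.134 + 9.94/31.6 = 63.31 d.
K_eq = L / Σ(b_i/K_i) = 28.52 / 63.31 = 0.4505 m/day.
Q = K_eq · A · (Δh/L) = 0.4505 × 1060 × (13.8/28.52) = 231.1 m³/day.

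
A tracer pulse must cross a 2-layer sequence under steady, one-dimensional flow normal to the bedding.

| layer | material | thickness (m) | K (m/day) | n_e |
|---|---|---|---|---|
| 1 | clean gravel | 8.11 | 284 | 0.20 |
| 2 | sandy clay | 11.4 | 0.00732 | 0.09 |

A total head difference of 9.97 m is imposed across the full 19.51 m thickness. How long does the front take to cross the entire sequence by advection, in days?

With flow normal to the layers, continuity requires the same specific discharge q through every layer.
Σ(b_i/K_i) = 8.11/284 + 11.4/0.00732 = 1557 d.
q = Δh / Σ(b_i/K_i) = 9.97 / 1557 = 0.006402 m/day.
In each layer the seepage velocity is v_i = q/n_i, so the layer transit time is t_i = b_i·n_i / q:
  layer 1 (clean gravel): t_1 = 8.11 × 0.20 / 0.006402 = 253.4 d
  layer 2 (sandy clay): t_2 = 11.4 × 0.09 / 0.006402 = 160.3 d
Total t = Σ t_i = 413.6 days.

414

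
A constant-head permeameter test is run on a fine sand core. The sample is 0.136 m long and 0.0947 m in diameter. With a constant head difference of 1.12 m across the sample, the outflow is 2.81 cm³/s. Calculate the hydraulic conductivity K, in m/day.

Cross-sectional area A = π·(d/2)² = π × (0.0947/2)² = 0.007044 m².
Convert discharge: 2.81 cm³/s = 2.810e-06 m³/s.
Darcy's law rearranged: K = Q·L / (A·Δh) = 2.810e-06 × 0.136 / (0.007044 × 1.12) = 4.844e-05 m/s = 4.186 m/day.

4.19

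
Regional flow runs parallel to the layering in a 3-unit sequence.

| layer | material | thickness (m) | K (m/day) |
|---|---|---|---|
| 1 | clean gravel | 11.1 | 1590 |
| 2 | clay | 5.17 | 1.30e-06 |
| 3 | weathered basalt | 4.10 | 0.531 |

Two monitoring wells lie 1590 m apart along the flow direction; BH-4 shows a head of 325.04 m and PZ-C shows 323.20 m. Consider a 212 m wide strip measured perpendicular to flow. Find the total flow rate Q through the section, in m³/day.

Flow is parallel to layering, so each bed carries its own Darcy discharge and the transmissivities add.
Σ(K_i·b_i) = 1590×11.1 + 1.30e-06×5.17 + 0.531×4.10 = 17651 m²/day.
Hydraulic gradient i = (325.04 − 323.20) / 1590 = 1.84 / 1590 = 0.001157.
Q = Σ(K_i·b_i) · W · i = 17651 × 212 × 0.001157 = 4330 m³/day.

4330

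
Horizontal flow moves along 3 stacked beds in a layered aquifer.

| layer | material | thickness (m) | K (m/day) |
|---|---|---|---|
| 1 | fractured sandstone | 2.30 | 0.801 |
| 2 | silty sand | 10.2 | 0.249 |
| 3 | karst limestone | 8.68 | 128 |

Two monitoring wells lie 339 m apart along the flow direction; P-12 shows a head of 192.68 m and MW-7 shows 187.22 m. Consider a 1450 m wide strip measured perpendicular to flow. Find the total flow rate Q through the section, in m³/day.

26000

Flow is parallel to layering, so each bed carries its own Darcy discharge and the transmissivities add.
Σ(K_i·b_i) = 0.801×2.30 + 0.249×10.2 + 128×8.68 = 1115 m²/day.
Hydraulic gradient i = (192.68 − 187.22) / 339 = 5.46 / 339 = 0.01611.
Q = Σ(K_i·b_i) · W · i = 1115 × 1450 × 0.01611 = 26050 m³/day.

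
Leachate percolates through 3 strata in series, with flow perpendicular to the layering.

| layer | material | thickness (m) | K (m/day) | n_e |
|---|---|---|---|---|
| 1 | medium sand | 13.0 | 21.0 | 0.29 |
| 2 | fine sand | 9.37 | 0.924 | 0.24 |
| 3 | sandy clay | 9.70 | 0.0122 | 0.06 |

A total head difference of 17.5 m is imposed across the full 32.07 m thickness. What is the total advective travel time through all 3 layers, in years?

0.832

With flow normal to the layers, continuity requires the same specific discharge q through every layer.
Σ(b_i/K_i) = 13.0/21.0 + 9.37/0.924 + 9.70/0.0122 = 805.8 d.
q = Δh / Σ(b_i/K_i) = 17.5 / 805.8 = 0.02172 m/day.
In each layer the seepage velocity is v_i = q/n_i, so the layer transit time is t_i = b_i·n_i / q:
  layer 1 (medium sand): t_1 = 13.0 × 0.29 / 0.02172 = 173.6 d
  layer 2 (fine sand): t_2 = 9.37 × 0.24 / 0.02172 = 103.6 d
  layer 3 (sandy clay): t_3 = 9.70 × 0.06 / 0.02172 = 26.80 d
Total t = Σ t_i = 304.0 days = 0.8322 years.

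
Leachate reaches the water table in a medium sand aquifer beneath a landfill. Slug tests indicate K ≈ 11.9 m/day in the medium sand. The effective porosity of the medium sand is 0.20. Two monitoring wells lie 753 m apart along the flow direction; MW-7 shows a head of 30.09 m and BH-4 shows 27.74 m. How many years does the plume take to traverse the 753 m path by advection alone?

11.1

Hydraulic gradient i = (30.09 − 27.74) / 753 = 2.35 / 753 = 0.003121.
Darcy flux q = K · i = 11.90 × 0.003121 = 0.03714 m/day.
Seepage velocity v = q / n_e = 0.03714 / 0.20 = 0.1857 m/day.
Travel time t = L / v = 753 / 0.1857 = 4055 days = 11.10 years.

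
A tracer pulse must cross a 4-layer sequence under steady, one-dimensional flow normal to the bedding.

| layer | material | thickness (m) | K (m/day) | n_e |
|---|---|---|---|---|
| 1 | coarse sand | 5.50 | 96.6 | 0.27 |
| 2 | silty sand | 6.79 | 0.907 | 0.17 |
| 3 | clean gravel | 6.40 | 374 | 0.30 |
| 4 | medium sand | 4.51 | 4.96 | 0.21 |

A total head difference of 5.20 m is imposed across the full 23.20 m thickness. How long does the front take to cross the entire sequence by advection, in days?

With flow normal to the layers, continuity requires the same specific discharge q through every layer.
Σ(b_i/K_i) = 5.50/96.6 + 6.79/0.907 + 6.40/374 + 4.51/4.96 = 8.470 d.
q = Δh / Σ(b_i/K_i) = 5.20 / 8.470 = 0.6140 m/day.
In each layer the seepage velocity is v_i = q/n_i, so the layer transit time is t_i = b_i·n_i / q:
  layer 1 (coarse sand): t_1 = 5.50 × 0.27 / 0.6140 = 2.419 d
  layer 2 (silty sand): t_2 = 6.79 × 0.17 / 0.6140 = 1.880 d
  layer 3 (clean gravel): t_3 = 6.40 × 0.30 / 0.6140 = 3.127 d
  layer 4 (medium sand): t_4 = 4.51 × 0.21 / 0.6140 = 1.543 d
Total t = Σ t_i = 8.969 days.

8.97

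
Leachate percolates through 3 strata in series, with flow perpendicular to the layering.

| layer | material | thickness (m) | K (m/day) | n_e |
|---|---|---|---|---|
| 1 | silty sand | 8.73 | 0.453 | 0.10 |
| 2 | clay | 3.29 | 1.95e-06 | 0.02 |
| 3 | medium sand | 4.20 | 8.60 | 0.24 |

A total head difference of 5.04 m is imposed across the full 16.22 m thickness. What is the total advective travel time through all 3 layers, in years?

1780

With flow normal to the layers, continuity requires the same specific discharge q through every layer.
Σ(b_i/K_i) = 8.73/0.453 + 3.29/1.95e-06 + 4.20/8.60 = 1.687e+06 d.
q = Δh / Σ(b_i/K_i) = 5.04 / 1.687e+06 = 2.987e-06 m/day.
In each layer the seepage velocity is v_i = q/n_i, so the layer transit time is t_i = b_i·n_i / q:
  layer 1 (silty sand): t_1 = 8.73 × 0.10 / 2.987e-06 = 2.922e+05 d
  layer 2 (clay): t_2 = 3.29 × 0.02 / 2.987e-06 = 22027 d
  layer 3 (medium sand): t_3 = 4.20 × 0.24 / 2.987e-06 = 3.374e+05 d
Total t = Σ t_i = 6.517e+05 days = 1784 years.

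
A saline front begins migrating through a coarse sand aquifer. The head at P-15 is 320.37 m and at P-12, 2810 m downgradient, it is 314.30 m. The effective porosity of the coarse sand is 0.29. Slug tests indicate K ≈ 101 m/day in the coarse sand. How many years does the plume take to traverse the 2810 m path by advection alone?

Hydraulic gradient i = (320.37 − 314.30) / 2810 = 6.07 / 2810 = 0.002160.
Darcy flux q = K · i = 101.0 × 0.002160 = 0.2182 m/day.
Seepage velocity v = q / n_e = 0.2182 / 0.29 = 0.7523 m/day.
Travel time t = L / v = 2810 / 0.7523 = 3735 days = 10.23 years.

10.2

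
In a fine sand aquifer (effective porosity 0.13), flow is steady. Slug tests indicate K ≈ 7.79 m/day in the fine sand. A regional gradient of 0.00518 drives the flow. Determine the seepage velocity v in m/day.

0.310

Hydraulic gradient i = 0.00518.
Darcy flux q = K · i = 7.790 × 0.005180 = 0.04035 m/day.
Seepage velocity v = q / n_e = 0.04035 / 0.13 = 0.3104 m/day.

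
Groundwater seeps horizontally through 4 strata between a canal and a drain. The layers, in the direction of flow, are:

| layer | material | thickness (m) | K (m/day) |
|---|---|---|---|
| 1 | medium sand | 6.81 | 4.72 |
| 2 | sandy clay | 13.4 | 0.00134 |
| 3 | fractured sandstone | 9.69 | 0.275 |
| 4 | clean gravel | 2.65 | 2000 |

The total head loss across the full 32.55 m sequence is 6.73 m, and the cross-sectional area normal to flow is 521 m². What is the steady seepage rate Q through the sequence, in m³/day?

Flow is perpendicular to layering, so the layers act in series and the equivalent K is the thickness-weighted harmonic mean.
Total thickness L = 6.81 + 13.4 + 9.69 + 2.65 = 32.55 m.
Σ(b_i/K_i) = 6.81/4.72 + 13.4/0.00134 + 9.69/0.275 + 2.65/2000 = 10037 d.
K_eq = L / Σ(b_i/K_i) = 32.55 / 10037 = 0.003243 m/day.
Q = K_eq · A · (Δh/L) = 0.003243 × 521 × (6.73/32.55) = 0.3494 m³/day.

0.349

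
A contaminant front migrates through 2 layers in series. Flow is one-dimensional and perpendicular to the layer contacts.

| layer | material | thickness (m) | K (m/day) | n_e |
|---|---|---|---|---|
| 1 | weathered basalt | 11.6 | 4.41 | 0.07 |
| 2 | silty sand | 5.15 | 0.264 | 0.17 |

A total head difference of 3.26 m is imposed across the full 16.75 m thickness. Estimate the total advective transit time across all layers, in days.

With flow normal to the layers, continuity requires the same specific discharge q through every layer.
Σ(b_i/K_i) = 11.6/4.41 + 5.15/0.264 = 22.14 d.
q = Δh / Σ(b_i/K_i) = 3.26 / 22.14 = 0.1473 m/day.
In each layer the seepage velocity is v_i = q/n_i, so the layer transit time is t_i = b_i·n_i / q:
  layer 1 (weathered basalt): t_1 = 11.6 × 0.07 / 0.1473 = 5.514 d
  layer 2 (silty sand): t_2 = 5.15 × 0.17 / 0.1473 = 5.945 d
Total t = Σ t_i = 11.46 days.

11.5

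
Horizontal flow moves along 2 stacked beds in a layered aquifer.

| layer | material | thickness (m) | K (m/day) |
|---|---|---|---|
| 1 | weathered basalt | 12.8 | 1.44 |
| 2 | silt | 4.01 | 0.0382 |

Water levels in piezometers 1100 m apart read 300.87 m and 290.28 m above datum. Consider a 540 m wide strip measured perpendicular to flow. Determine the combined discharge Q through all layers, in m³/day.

Flow is parallel to layering, so each bed carries its own Darcy discharge and the transmissivities add.
Σ(K_i·b_i) = 1.44×12.8 + 0.0382×4.01 = 18.59 m²/day.
Hydraulic gradient i = (300.87 − 290.28) / 1100 = 10.59 / 1100 = 0.009627.
Q = Σ(K_i·b_i) · W · i = 18.59 × 540 × 0.009627 = 96.62 m³/day.

96.6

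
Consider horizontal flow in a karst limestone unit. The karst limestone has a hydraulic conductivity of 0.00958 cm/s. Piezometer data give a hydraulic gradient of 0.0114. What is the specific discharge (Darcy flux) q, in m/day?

Convert K: 0.00958 cm/s × 864 = 8.277 m/day.
Hydraulic gradient i = 0.0114.
Specific discharge q = K · i = 8.277 × 0.01140 = 0.09436 m/day.

0.0944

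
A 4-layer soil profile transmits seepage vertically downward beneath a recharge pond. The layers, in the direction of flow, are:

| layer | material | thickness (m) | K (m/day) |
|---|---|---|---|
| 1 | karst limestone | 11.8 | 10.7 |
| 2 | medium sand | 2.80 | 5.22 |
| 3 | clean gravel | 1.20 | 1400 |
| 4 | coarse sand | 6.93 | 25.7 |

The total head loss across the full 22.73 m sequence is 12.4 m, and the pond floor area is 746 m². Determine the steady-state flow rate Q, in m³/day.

4840

Flow is perpendicular to layering, so the layers act in series and the equivalent K is the thickness-weighted harmonic mean.
Total thickness L = 11.8 + 2.80 + 1.20 + 6.93 = 22.73 m.
Σ(b_i/K_i) = 11.8/10.7 + 2.80/5.22 + 1.20/1400 + 6.93/25.7 = 1.910 d.
K_eq = L / Σ(b_i/K_i) = 22.73 / 1.910 = 11.90 m/day.
Q = K_eq · A · (Δh/L) = 11.90 × 746 × (12.4/22.73) = 4844 m³/day.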